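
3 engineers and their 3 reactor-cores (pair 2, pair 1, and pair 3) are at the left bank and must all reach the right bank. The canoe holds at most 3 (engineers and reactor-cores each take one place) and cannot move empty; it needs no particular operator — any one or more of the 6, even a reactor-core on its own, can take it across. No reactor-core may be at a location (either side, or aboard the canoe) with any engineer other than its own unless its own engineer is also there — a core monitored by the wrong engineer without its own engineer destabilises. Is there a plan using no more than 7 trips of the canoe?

Yes

Yes — this plan uses 5 crossings (≤ 7):
1. engineer 2 and reactor-core 2 cross → the right bank.
2. engineer 2 crosses ← the left bank.
3. engineer 1, engineer 2, and engineer 3 cross → the right bank.
4. reactor-core 2 crosses ← the left bank.
5. reactor-core 1, reactor-core 2, and reactor-core 3 cross → the right bank.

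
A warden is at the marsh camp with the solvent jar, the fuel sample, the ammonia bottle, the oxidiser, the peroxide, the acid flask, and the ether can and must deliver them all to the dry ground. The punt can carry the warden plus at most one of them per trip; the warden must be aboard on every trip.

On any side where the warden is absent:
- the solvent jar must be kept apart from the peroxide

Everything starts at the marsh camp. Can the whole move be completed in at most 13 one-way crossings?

Yes

Yes — this plan uses 13 crossings (≤ 13):
1. Warden goes to the dry ground with the solvent jar.  [the marsh camp: the acid flask, the ammonia bottle, the ether can, the fuel sample, the oxidiser, the peroxide | the dry ground: the solvent jar]
2. Warden goes back to the marsh camp alone.  [the marsh camp: the acid flask, the ammonia bottle, the ether can, the fuel sample, the oxidiser, the peroxide | the dry ground: the solvent jar]
3. Warden goes to the dry ground with the fuel sample.  [the marsh camp: the acid flask, the ammonia bottle, the ether can, the oxidiser, the peroxide | the dry ground: the fuel sample, the solvent jar]
4. Warden goes back to the marsh camp alone.  [the marsh camp: the acid flask, the ammonia bottle, the ether can, the oxidiser, the peroxide | the dry ground: the fuel sample, the solvent jar]
5. Warden goes to the dry ground with the ammonia bottle.  [the marsh camp: the acid flask, the ether can, the oxidiser, the peroxide | the dry ground: the ammonia bottle, the fuel sample, the solvent jar]
6. Warden goes back to the marsh camp alone.  [the marsh camp: the acid flask, the ether can, the oxidiser, the peroxide | the dry ground: the ammonia bottle, the fuel sample, the solvent jar]
7. Warden goes to the dry ground with the oxidiser.  [the marsh camp: the acid flask, the ether can, the peroxide | the dry ground: the ammonia bottle, the fuel sample, the oxidiser, the solvent jar]
8. Warden goes back to the marsh camp alone.  [the marsh camp: the acid flask, the ether can, the peroxide | the dry ground: the ammonia bottle, the fuel sample, the oxidiser, the solvent jar]
9. Warden goes to the dry ground with the acid flask.  [the marsh camp: the ether can, the peroxide | the dry ground: the acid flask, the ammonia bottle, the fuel sample, the oxidiser, the solvent jar]
10. Warden goes back to the marsh camp alone.  [the marsh camp: the ether can, the peroxide | the dry ground: the acid flask, the ammonia bottle, the fuel sample, the oxidiser, the solvent jar]
11. Warden goes to the dry ground with the ether can.  [the marsh camp: the peroxide | the dry ground: the acid flask, the ammonia bottle, the ether can, the fuel sample, the oxidiser, the solvent jar]
12. Warden goes back to the marsh camp alone.  [the marsh camp: the peroxide | the dry ground: the acid flask, the ammonia bottle, the ether can, the fuel sample, the oxidiser, the solvent jar]
13. Warden goes to the dry ground with the peroxide.  [the marsh camp: — | the dry ground: the acid flask, the ammonia bottle, the ether can, the fuel sample, the oxidiser, the peroxide, the solvent jar]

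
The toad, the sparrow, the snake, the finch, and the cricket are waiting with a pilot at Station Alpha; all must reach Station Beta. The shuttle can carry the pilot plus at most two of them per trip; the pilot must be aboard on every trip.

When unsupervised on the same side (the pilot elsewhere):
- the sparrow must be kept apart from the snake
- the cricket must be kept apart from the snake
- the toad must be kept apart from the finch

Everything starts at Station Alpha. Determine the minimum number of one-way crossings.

5

Counting alone: the pilot can take at most 2 across per trip to Station Beta, so moving all 5 needs at least 3 loaded trips out, with a return between consecutive ones — at least 5 crossings.
The plan below uses exactly 5 crossings, so it is optimal:
1. Pilot goes to Station Beta with the snake and the toad.
2. Pilot goes back to Station Alpha alone.
3. Pilot goes to Station Beta with the cricket and the sparrow.
4. Pilot goes back to Station Alpha with the snake.
5. Pilot goes to Station Beta with the finch and the snake.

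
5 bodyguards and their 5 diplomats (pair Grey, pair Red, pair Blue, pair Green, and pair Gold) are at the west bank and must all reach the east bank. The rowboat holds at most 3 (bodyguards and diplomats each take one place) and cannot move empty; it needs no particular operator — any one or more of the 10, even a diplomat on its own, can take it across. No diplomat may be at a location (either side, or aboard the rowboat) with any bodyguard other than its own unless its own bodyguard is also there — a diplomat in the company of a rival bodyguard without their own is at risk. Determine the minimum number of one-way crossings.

Counting alone: each trip to the east bank takes at most 3 across and each return brings at least 1 back, so after t trips out (and t−1 returns) at most 3t − (t−1) of the 10 are across; that first reaches 10 at t = 5, so at least 9 crossings are needed.
The safety rule pushes this higher. Following every safe sequence of crossings, the most of the 10 that can be at the east bank as the rowboat arrives there on crossing 9 is 9 — never all 10.
So no plan with fewer than 11 crossings exists, and this one achieves 11:
1. bodyguard Grey and diplomat Grey cross → the east bank.
2. bodyguard Grey crosses ← the west bank.
3. diplomat Blue, diplomat Green, and diplomat Red cross → the east bank.
4. diplomat Grey crosses ← the west bank.
5. bodyguard Blue, bodyguard Green, and bodyguard Red cross → the east bank.
6. bodyguard Red and diplomat Red cross ← the west bank.
7. bodyguard Gold, bodyguard Grey, and bodyguard Red cross → the east bank.
8. diplomat Blue crosses ← the west bank.
9. diplomat Grey and diplomat Red cross → the east bank.
10. diplomat Grey crosses ← the west bank.
11. diplomat Blue, diplomat Gold, and diplomat Grey cross → the east bank.

11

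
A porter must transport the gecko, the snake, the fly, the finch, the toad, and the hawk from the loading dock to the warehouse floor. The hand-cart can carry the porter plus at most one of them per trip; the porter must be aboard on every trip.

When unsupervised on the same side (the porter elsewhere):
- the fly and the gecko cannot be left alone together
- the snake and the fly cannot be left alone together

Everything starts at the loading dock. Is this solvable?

1. Porter goes to the warehouse floor with the fly.  [the loading dock: the finch, the gecko, the hawk, the snake, the toad | the warehouse floor: the fly]
2. Porter goes back to the loading dock alone.  [the loading dock: the finch, the gecko, the hawk, the snake, the toad | the warehouse floor: the fly]
3. Porter goes to the warehouse floor with the gecko.  [the loading dock: the finch, the hawk, the snake, the toad | the warehouse floor: the fly, the gecko]
4. Porter goes back to the loading dock with the fly.  [the loading dock: the finch, the fly, the hawk, the snake, the toad | the warehouse floor: the gecko]
5. Porter goes to the warehouse floor with the snake.  [the loading dock: the finch, the fly, the hawk, the toad | the warehouse floor: the gecko, the snake]
6. Porter goes back to the loading dock alone.  [the loading dock: the finch, the fly, the hawk, the toad | the warehouse floor: the gecko, the snake]
7. Porter goes to the warehouse floor with the finch.  [the loading dock: the fly, the hawk, the toad | the warehouse floor: the finch, the gecko, the snake]
8. Porter goes back to the loading dock alone.  [the loading dock: the fly, the hawk, the toad | the warehouse floor: the finch, the gecko, the snake]
9. Porter goes to the warehouse floor with the toad.  [the loading dock: the fly, the hawk | the warehouse floor: the finch, the gecko, the snake, the toad]
10. Porter goes back to the loading dock alone.  [the loading dock: the fly, the hawk | the warehouse floor: the finch, the gecko, the snake, the toad]
11. Porter goes to the warehouse floor with the hawk.  [the loading dock: the fly | the warehouse floor: the finch, the gecko, the hawk, the snake, the toad]
12. Porter goes back to the loading dock alone.  [the loading dock: the fly | the warehouse floor: the finch, the gecko, the hawk, the snake, the toad]
13. Porter goes to the warehouse floor with the fly.  [the loading dock: — | the warehouse floor: the finch, the fly, the gecko, the hawk, the snake, the toad]

Yes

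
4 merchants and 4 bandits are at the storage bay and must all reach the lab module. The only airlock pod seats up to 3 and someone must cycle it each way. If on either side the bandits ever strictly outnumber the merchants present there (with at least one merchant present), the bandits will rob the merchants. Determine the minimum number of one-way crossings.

9

Counting alone: each trip to the lab module takes at most 3 across and each return brings at least 1 back, so after t trips out (and t−1 returns) at most 3t − (t−1) of the 8 are across; that first reaches 8 at t = 4, so at least 7 crossings are needed.
The safety rule pushes this higher. Following every safe sequence of crossings, the most of the 8 that can be at the lab module as the airlock pod arrives there on crossing 7 is 7 — never all 8.
So no plan with fewer than 9 crossings exists, and this one achieves 9:
1. 2 bandits → the lab module.  (the storage bay: 4M 2B; the lab module: 0M 2B)
2. 1 bandit ← the storage bay.  (the storage bay: 4M 3B; the lab module: 0M 1B)
3. 3 bandits → the lab module.  (the storage bay: 4M 0B; the lab module: 0M 4B)
4. 1 bandit ← the storage bay.  (the storage bay: 4M 1B; the lab module: 0M 3B)
5. 3 merchants → the lab module.  (the storage bay: 1M 1B; the lab module: 3M 3B)
6. 1 merchant and 1 bandit ← the storage bay.  (the storage bay: 2M 2B; the lab module: 2M 2B)
7. 2 merchants → the lab module.  (the storage bay: 0M 2B; the lab module: 4M 2B)
8. 1 bandit ← the storage bay.  (the storage bay: 0M 3B; the lab module: 4M 1B)
9. 3 bandits → the lab module.  (the storage bay: 0M 0B; the lab module: 4M 4B)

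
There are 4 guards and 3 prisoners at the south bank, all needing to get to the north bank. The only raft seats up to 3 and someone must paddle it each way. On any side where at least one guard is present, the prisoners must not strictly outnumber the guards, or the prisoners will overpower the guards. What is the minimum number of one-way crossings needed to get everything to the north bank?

Counting alone: each trip to the north bank takes at most 3 across and each return brings at least 1 back, so after t trips out (and t−1 returns) at most 3t − (t−1) of the 7 are across; that first reaches 7 at t = 3, so at least 5 crossings are needed.
The plan below uses exactly 5 crossings, so it is optimal:
1. 3 prisoners → the north bank.  (the south bank: 4G 0P; the north bank: 0G 3P)
2. 1 prisoner ← the south bank.  (the south bank: 4G 1P; the north bank: 0G 2P)
3. 3 guards → the north bank.  (the south bank: 1G 1P; the north bank: 3G 2P)
4. 1 guard ← the south bank.  (the south bank: 2G 1P; the north bank: 2G 2P)
5. 2 guards and 1 prisoner → the north bank.  (the south bank: 0G 0P; the north bank: 4G 3P)

5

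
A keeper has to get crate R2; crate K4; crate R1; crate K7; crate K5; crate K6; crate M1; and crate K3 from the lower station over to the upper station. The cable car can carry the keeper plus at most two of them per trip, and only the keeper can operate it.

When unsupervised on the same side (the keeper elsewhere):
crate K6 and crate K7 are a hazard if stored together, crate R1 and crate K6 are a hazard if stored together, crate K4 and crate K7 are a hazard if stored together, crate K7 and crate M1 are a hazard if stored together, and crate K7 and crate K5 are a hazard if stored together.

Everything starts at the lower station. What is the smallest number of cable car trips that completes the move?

Counting alone: the keeper can take at most 2 across per trip to the upper station, so moving all 8 needs at least 4 loaded trips out, with a return between consecutive ones — at least 7 crossings.
The safety rule pushes this higher. Following every safe sequence of crossings, the most of the 8 that can be at the upper station as the cable car arrives there on crossing 7 is 7 — never all 8.
So no plan with fewer than 9 crossings exists, and this one achieves 9:
1. Keeper goes to the upper station with crate K7 and crate R1.
2. Keeper goes back to the lower station alone.
3. Keeper goes to the upper station with crate K3 and crate R2.
4. Keeper goes back to the lower station alone.
5. Keeper goes to the upper station with crate K4 and crate K5.
6. Keeper goes back to the lower station with crate K7.
7. Keeper goes to the upper station with crate K7 and crate M1.
8. Keeper goes back to the lower station with crate K7.
9. Keeper goes to the upper station with crate K6 and crate K7.

9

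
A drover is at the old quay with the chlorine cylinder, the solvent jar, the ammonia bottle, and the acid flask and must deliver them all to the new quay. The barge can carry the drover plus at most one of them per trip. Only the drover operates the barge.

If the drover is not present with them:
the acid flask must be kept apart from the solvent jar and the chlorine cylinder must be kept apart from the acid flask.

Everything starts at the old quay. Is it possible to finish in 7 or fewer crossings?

Counting alone: the drover can take at most 1 across per trip to the new quay, so moving all 4 needs at least 4 loaded trips out, with a return between consecutive ones — at least 7 crossings.
The safety rule pushes this higher. Following every safe sequence of crossings, the most of the 4 that can be at the new quay as the barge arrives there on crossing 7 is 3 — never all 4.
So the move cannot be finished within 7 crossings. (The shortest complete plan takes 9:)
1. Drover goes to the new quay with the acid flask.  [the old quay: the ammonia bottle, the chlorine cylinder, the solvent jar | the new quay: the acid flask]
2. Drover goes back to the old quay alone.  [the old quay: the ammonia bottle, the chlorine cylinder, the solvent jar | the new quay: the acid flask]
3. Drover goes to the new quay with the chlorine cylinder.  [the old quay: the ammonia bottle, the solvent jar | the new quay: the acid flask, the chlorine cylinder]
4. Drover goes back to the old quay with the acid flask.  [the old quay: the acid flask, the ammonia bottle, the solvent jar | the new quay: the chlorine cylinder]
5. Drover goes to the new quay with the solvent jar.  [the old quay: the acid flask, the ammonia bottle | the new quay: the chlorine cylinder, the solvent jar]
6. Drover goes back to the old quay alone.  [the old quay: the acid flask, the ammonia bottle | the new quay: the chlorine cylinder, the solvent jar]
7. Drover goes to the new quay with the ammonia bottle.  [the old quay: the acid flask | the new quay: the ammonia bottle, the chlorine cylinder, the solvent jar]
8. Drover goes back to the old quay alone.  [the old quay: the acid flask | the new quay: the ammonia bottle, the chlorine cylinder, the solvent jar]
9. Drover goes to the new quay with the acid flask.  [the old quay: — | the new quay: the acid flask, the ammonia bottle, the chlorine cylinder, the solvent jar]

No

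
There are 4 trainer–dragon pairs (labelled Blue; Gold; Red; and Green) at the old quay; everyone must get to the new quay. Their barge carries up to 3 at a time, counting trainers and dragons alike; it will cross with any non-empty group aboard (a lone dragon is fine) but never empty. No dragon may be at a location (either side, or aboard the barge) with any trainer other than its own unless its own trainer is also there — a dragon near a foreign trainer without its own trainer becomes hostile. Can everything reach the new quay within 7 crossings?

Counting alone: each trip to the new quay takes at most 3 across and each return brings at least 1 back, so after t trips out (and t−1 returns) at most 3t − (t−1) of the 8 are across; that first reaches 8 at t = 4, so at least 7 crossings are needed.
The safety rule pushes this higher. Following every safe sequence of crossings, the most of the 8 that can be at the new quay as the barge arrives there on crossing 7 is 7 — never all 8.
So the move cannot be finished within 7 crossings. (The shortest complete plan takes 9:)
1. dragon Blue and trainer Blue cross → the new quay.
2. trainer Blue crosses ← the old quay.
3. dragon Gold, trainer Blue, and trainer Gold cross → the new quay.
4. dragon Blue and trainer Blue cross ← the old quay.
5. trainer Blue, trainer Green, and trainer Red cross → the new quay.
6. dragon Gold crosses ← the old quay.
7. dragon Blue and dragon Gold cross → the new quay.
8. dragon Blue crosses ← the old quay.
9. dragon Blue, dragon Green, and dragon Red cross → the new quay.

No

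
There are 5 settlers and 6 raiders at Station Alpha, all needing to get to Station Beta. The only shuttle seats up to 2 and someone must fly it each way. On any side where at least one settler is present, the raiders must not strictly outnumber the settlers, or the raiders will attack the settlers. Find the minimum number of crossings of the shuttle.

impossible

The raiders already outnumber the settlers at Station Alpha before anyone moves, so the starting position itself is disallowed.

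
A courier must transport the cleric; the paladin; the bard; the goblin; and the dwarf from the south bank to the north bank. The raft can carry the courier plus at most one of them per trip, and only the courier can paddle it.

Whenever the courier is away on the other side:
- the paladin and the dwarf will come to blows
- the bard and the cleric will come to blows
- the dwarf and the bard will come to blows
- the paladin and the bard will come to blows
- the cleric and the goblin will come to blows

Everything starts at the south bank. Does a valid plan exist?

No

Whatever the first load, the items left behind include a forbidden pair without the courier. No opening move is safe, so no plan exists.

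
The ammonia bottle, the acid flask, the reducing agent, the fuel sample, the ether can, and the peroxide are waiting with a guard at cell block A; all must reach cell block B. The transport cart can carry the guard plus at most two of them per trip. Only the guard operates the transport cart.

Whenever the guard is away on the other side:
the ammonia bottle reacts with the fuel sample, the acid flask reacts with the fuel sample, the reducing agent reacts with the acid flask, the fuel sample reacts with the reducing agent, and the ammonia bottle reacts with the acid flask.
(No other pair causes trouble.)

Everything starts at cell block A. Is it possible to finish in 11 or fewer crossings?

Yes

Yes — this plan uses 9 crossings (≤ 11):
1. Guard goes to cell block B with the acid flask and the fuel sample.  [cell block A: the ammonia bottle, the ether can, the peroxide, the reducing agent | cell block B: the acid flask, the fuel sample]
2. Guard goes back to cell block A with the acid flask.  [cell block A: the acid flask, the ammonia bottle, the ether can, the peroxide, the reducing agent | cell block B: the fuel sample]
3. Guard goes to cell block B with the ammonia bottle and the reducing agent.  [cell block A: the acid flask, the ether can, the peroxide | cell block B: the ammonia bottle, the fuel sample, the reducing agent]
4. Guard goes back to cell block A with the fuel sample.  [cell block A: the acid flask, the ether can, the fuel sample, the peroxide | cell block B: the ammonia bottle, the reducing agent]
5. Guard goes to cell block B with the acid flask and the ether can.  [cell block A: the fuel sample, the peroxide | cell block B: the acid flask, the ammonia bottle, the ether can, the reducing agent]
6. Guard goes back to cell block A with the acid flask.  [cell block A: the acid flask, the fuel sample, the peroxide | cell block B: the ammonia bottle, the ether can, the reducing agent]
7. Guard goes to cell block B with the acid flask and the peroxide.  [cell block A: the fuel sample | cell block B: the acid flask, the ammonia bottle, the ether can, the peroxide, the reducing agent]
8. Guard goes back to cell block A with the acid flask.  [cell block A: the acid flask, the fuel sample | cell block B: the ammonia bottle, the ether can, the peroxide, the reducing agent]
9. Guard goes to cell block B with the acid flask and the fuel sample.  [cell block A: — | cell block B: the acid flask, the ammonia bottle, the ether can, the fuel sample, the peroxide, the reducing agent]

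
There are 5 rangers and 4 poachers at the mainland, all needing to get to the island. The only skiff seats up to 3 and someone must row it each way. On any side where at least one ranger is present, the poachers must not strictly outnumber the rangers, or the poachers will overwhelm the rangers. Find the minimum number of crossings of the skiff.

Counting alone: each trip to the island takes at most 3 across and each return brings at least 1 back, so after t trips out (and t−1 returns) at most 3t − (t−1) of the 9 are across; that first reaches 9 at t = 4, so at least 7 crossings are needed.
The plan below uses exactly 7 crossings, so it is optimal:
1. 3 poachers → the island.  (the mainland: 5R 1P; the island: 0R 3P)
2. 1 poacher ← the mainland.  (the mainland: 5R 2P; the island: 0R 2P)
3. 3 rangers → the island.  (the mainland: 2R 2P; the island: 3R 2P)
4. 1 ranger ← the mainland.  (the mainland: 3R 2P; the island: 2R 2P)
5. 2 rangers and 1 poacher → the island.  (the mainland: 1R 1P; the island: 4R 3P)
6. 1 ranger ← the mainland.  (the mainland: 2R 1P; the island: 3R 3P)
7. 2 rangers and 1 poacher → the island.  (the mainland: 0R 0P; the island: 5R 4P)

7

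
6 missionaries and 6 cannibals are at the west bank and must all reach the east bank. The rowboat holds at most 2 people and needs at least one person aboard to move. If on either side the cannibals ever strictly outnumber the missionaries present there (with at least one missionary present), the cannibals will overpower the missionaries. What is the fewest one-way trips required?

Following every safe sequence of crossings from the start, the most of the 12 that can be at the east bank as the rowboat arrives there on crossings 1, 3, 5, 7, 9 is 2, 3, 4, 5, 6 respectively; the best ever achieved is 6 of 12.
From crossing 11 on, no configuration arises that was not already reachable earlier: only 15 distinct safe configurations (who is on which side, and where the rowboat is) can ever be reached, none of them has everyone across, and every continuation just revisits them. They are: 0 missionaries + 0 cannibals across (rowboat back at the start); 0 missionaries + 1 cannibal across (rowboat there); 0 missionaries + 1 cannibal across (rowboat back at the start); 0 missionaries + 2 cannibals across (rowboat there); 0 missionaries + 2 cannibals across (rowboat back at the start); 0 missionaries + 3 cannibals across (rowboat there); 0 missionaries + 3 cannibals across (rowboat back at the start); 0 missionaries + 4 cannibals across (rowboat there); 0 missionaries + 4 cannibals across (rowboat back at the start); 0 missionaries + 5 cannibals across (rowboat there); 0 missionaries + 5 cannibals across (rowboat back at the start); 0 missionaries + 6 cannibals across (rowboat there); 1 missionary + 1 cannibal across (rowboat there); 1 missionary + 1 cannibal across (rowboat back at the start); 2 missionaries + 2 cannibals across (rowboat there). So no valid plan exists.

impossible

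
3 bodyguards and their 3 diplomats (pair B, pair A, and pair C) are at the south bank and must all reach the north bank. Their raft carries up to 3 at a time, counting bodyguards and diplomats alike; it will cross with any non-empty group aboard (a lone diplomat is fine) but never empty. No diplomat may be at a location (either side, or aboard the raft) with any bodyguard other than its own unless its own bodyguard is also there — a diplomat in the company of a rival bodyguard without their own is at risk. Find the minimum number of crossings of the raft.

Counting alone: each trip to the north bank takes at most 3 across and each return brings at least 1 back, so after t trips out (and t−1 returns) at most 3t − (t−1) of the 6 are across; that first reaches 6 at t = 3, so at least 5 crossings are needed.
The plan below uses exactly 5 crossings, so it is optimal:
1. bodyguard B and diplomat B cross → the north bank.
2. bodyguard B crosses ← the south bank.
3. bodyguard A, bodyguard B, and bodyguard C cross → the north bank.
4. diplomat B crosses ← the south bank.
5. diplomat A, diplomat B, and diplomat C cross → the north bank.

5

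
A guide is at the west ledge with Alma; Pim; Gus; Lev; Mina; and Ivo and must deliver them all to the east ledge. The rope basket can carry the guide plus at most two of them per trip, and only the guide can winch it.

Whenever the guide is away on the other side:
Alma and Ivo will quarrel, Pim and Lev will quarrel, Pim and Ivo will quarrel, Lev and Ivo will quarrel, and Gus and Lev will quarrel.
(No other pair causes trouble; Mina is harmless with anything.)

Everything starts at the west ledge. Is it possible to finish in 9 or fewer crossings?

Yes — this plan uses 9 crossings (≤ 9):
1. Guide goes to the east ledge with Ivo and Lev.  [the west ledge: Alma, Gus, Mina, Pim | the east ledge: Ivo, Lev]
2. Guide goes back to the west ledge with Lev.  [the west ledge: Alma, Gus, Lev, Mina, Pim | the east ledge: Ivo]
3. Guide goes to the east ledge with Alma and Lev.  [the west ledge: Gus, Mina, Pim | the east ledge: Alma, Ivo, Lev]
4. Guide goes back to the west ledge with Ivo.  [the west ledge: Gus, Ivo, Mina, Pim | the east ledge: Alma, Lev]
5. Guide goes to the east ledge with Gus and Pim.  [the west ledge: Ivo, Mina | the east ledge: Alma, Gus, Lev, Pim]
6. Guide goes back to the west ledge with Lev.  [the west ledge: Ivo, Lev, Mina | the east ledge: Alma, Gus, Pim]
7. Guide goes to the east ledge with Lev and Mina.  [the west ledge: Ivo | the east ledge: Alma, Gus, Lev, Mina, Pim]
8. Guide goes back to the west ledge with Lev.  [the west ledge: Ivo, Lev | the east ledge: Alma, Gus, Mina, Pim]
9. Guide goes to the east ledge with Ivo and Lev.  [the west ledge: — | the east ledge: Alma, Gus, Ivo, Lev, Mina, Pim]

Yes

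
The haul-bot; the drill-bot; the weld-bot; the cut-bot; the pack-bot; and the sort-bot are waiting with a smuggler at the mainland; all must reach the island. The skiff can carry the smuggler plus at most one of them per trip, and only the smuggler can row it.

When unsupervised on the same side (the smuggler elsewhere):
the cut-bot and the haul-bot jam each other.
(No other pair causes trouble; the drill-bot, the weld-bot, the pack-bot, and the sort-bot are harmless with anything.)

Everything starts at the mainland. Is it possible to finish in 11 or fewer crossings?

Yes

Yes — this plan uses 11 crossings (≤ 11):
1. Smuggler goes to the island with the haul-bot.
2. Smuggler goes back to the mainland alone.
3. Smuggler goes to the island with the drill-bot.
4. Smuggler goes back to the mainland alone.
5. Smuggler goes to the island with the weld-bot.
6. Smuggler goes back to the mainland alone.
7. Smuggler goes to the island with the pack-bot.
8. Smuggler goes back to the mainland alone.
9. Smuggler goes to the island with the sort-bot.
10. Smuggler goes back to the mainland alone.
11. Smuggler goes to the island with the cut-bot.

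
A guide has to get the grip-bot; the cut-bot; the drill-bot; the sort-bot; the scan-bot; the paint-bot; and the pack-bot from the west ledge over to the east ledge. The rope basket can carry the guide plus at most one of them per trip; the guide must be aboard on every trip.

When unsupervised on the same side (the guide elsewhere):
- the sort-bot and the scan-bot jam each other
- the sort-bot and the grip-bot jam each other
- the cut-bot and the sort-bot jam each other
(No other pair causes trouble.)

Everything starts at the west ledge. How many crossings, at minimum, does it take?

Following every safe sequence of crossings from the start, the most of the 7 that can be at the east ledge as the rope basket arrives there on crossings 1, 3, 5, 7, 9 is 1, 2, 3, 4, 5 respectively; the best ever achieved is 5 of 7.
From crossing 11 on, no configuration arises that was not already reachable earlier: only 72 distinct safe configurations (who is on which side, and where the rope basket is) can ever be reached, none of them has everyone across, and every continuation just revisits them. So no valid plan exists.

impossible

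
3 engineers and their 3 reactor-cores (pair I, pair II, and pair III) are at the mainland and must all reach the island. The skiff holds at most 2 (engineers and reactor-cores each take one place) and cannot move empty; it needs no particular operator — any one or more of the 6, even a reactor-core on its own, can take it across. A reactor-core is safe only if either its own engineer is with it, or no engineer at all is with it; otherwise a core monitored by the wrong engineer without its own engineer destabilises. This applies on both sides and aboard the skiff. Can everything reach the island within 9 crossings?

No

Counting alone: each trip to the island takes at most 2 across and each return brings at least 1 back, so after t trips out (and t−1 returns) at most 2t − (t−1) of the 6 are across; that first reaches 6 at t = 5, so at least 9 crossings are needed.
The safety rule pushes this higher. Following every safe sequence of crossings, the most of the 6 that can be at the island as the skiff arrives there on crossing 9 is 5 — never all 6.
So the move cannot be finished within 9 crossings. (The shortest complete plan takes 11:)
1. engineer I and reactor-core I cross → the island.
2. engineer I crosses ← the mainland.
3. reactor-core II and reactor-core III cross → the island.
4. reactor-core I crosses ← the mainland.
5. engineer II and engineer III cross → the island.
6. engineer II and reactor-core II cross ← the mainland.
7. engineer I and engineer II cross → the island.
8. reactor-core III crosses ← the mainland.
9. reactor-core I and reactor-core II cross → the island.
10. engineer III crosses ← the mainland.
11. engineer III and reactor-core III cross → the island.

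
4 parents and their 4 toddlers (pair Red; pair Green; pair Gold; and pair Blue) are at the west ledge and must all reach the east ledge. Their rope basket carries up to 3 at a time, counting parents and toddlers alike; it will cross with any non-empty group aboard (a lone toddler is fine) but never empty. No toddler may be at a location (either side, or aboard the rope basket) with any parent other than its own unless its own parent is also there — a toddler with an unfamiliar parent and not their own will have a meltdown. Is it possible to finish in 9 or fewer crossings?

Yes

Yes — this plan uses 9 crossings (≤ 9):
1. parent Red and toddler Red cross → the east ledge.
2. parent Red crosses ← the west ledge.
3. parent Green, parent Red, and toddler Green cross → the east ledge.
4. parent Red and toddler Red cross ← the west ledge.
5. parent Blue, parent Gold, and parent Red cross → the east ledge.
6. toddler Green crosses ← the west ledge.
7. toddler Green and toddler Red cross → the east ledge.
8. toddler Red crosses ← the west ledge.
9. toddler Blue, toddler Gold, and toddler Red cross → the east ledge.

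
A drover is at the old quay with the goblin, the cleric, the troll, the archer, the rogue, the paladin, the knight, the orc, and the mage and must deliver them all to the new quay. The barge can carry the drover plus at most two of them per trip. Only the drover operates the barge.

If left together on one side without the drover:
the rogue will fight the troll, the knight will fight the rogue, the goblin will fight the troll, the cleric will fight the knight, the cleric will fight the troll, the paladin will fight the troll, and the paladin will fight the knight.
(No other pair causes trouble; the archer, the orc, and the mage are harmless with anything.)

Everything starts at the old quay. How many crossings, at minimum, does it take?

11

Counting alone: the drover can take at most 2 across per trip to the new quay, so moving all 9 needs at least 5 loaded trips out, with a return between consecutive ones — at least 9 crossings.
The safety rule pushes this higher. Following every safe sequence of crossings, the most of the 9 that can be at the new quay as the barge arrives there on crossing 9 is 8 — never all 9.
So no plan with fewer than 11 crossings exists, and this one achieves 11:
1. Drover goes to the new quay with the knight and the troll.  [the old quay: the archer, the cleric, the goblin, the mage, the orc, the paladin, the rogue | the new quay: the knight, the troll]
2. Drover goes back to the old quay alone.  [the old quay: the archer, the cleric, the goblin, the mage, the orc, the paladin, the rogue | the new quay: the knight, the troll]
3. Drover goes to the new quay with the archer.  [the old quay: the cleric, the goblin, the mage, the orc, the paladin, the rogue | the new quay: the archer, the knight, the troll]
4. Drover goes back to the old quay alone.  [the old quay: the cleric, the goblin, the mage, the orc, the paladin, the rogue | the new quay: the archer, the knight, the troll]
5. Drover goes to the new quay with the cleric and the goblin.  [the old quay: the mage, the orc, the paladin, the rogue | the new quay: the archer, the cleric, the goblin, the knight, the troll]
6. Drover goes back to the old quay with the knight and the troll.  [the old quay: the knight, the mage, the orc, the paladin, the rogue, the troll | the new quay: the archer, the cleric, the goblin]
7. Drover goes to the new quay with the paladin and the rogue.  [the old quay: the knight, the mage, the orc, the troll | the new quay: the archer, the cleric, the goblin, the paladin, the rogue]
8. Drover goes back to the old quay alone.  [the old quay: the knight, the mage, the orc, the troll | the new quay: the archer, the cleric, the goblin, the paladin, the rogue]
9. Drover goes to the new quay with the mage and the orc.  [the old quay: the knight, the troll | the new quay: the archer, the cleric, the goblin, the mage, the orc, the paladin, the rogue]
10. Drover goes back to the old quay alone.  [the old quay: the knight, the troll | the new quay: the archer, the cleric, the goblin, the mage, the orc, the paladin, the rogue]
11. Drover goes to the new quay with the knight and the troll.  [the old quay: — | the new quay: the archer, the cleric, the goblin, the knight, the mage, the orc, the paladin, the rogue, the troll]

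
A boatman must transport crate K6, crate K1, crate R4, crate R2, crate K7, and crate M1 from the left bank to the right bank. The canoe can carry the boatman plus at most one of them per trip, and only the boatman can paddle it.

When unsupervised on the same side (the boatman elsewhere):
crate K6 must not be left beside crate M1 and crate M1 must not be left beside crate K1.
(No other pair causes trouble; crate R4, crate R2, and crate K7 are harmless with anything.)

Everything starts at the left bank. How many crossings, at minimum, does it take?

13

Counting alone: the boatman can take at most 1 across per trip to the right bank, so moving all 6 needs at least 6 loaded trips out, with a return between consecutive ones — at least 11 crossings.
The safety rule pushes this higher. Following every safe sequence of crossings, the most of the 6 that can be at the right bank as the canoe arrives there on crossing 11 is 5 — never all 6.
So no plan with fewer than 13 crossings exists, and this one achieves 13:
1. Boatman goes to the right bank with crate M1.
2. Boatman goes back to the left bank alone.
3. Boatman goes to the right bank with crate K6.
4. Boatman goes back to the left bank with crate M1.
5. Boatman goes to the right bank with crate K1.
6. Boatman goes back to the left bank alone.
7. Boatman goes to the right bank with crate R4.
8. Boatman goes back to the left bank alone.
9. Boatman goes to the right bank with crate R2.
10. Boatman goes back to the left bank alone.
11. Boatman goes to the right bank with crate K7.
12. Boatman goes back to the left bank alone.
13. Boatman goes to the right bank with crate M1.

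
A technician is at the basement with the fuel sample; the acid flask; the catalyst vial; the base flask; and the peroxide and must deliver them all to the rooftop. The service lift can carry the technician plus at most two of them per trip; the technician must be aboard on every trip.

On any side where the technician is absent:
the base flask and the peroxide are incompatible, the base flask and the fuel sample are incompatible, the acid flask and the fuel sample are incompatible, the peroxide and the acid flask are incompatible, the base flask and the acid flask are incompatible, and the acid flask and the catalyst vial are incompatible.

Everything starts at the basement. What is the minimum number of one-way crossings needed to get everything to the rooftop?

7

Counting alone: the technician can take at most 2 across per trip to the rooftop, so moving all 5 needs at least 3 loaded trips out, with a return between consecutive ones — at least 5 crossings.
The safety rule pushes this higher. Following every safe sequence of crossings, the most of the 5 that can be at the rooftop as the service lift arrives there on crossing 5 is 4 — never all 5.
So no plan with fewer than 7 crossings exists, and this one achieves 7:
1. Technician goes to the rooftop with the acid flask and the base flask.  [the basement: the catalyst vial, the fuel sample, the peroxide | the rooftop: the acid flask, the base flask]
2. Technician goes back to the basement with the acid flask.  [the basement: the acid flask, the catalyst vial, the fuel sample, the peroxide | the rooftop: the base flask]
3. Technician goes to the rooftop with the acid flask and the catalyst vial.  [the basement: the fuel sample, the peroxide | the rooftop: the acid flask, the base flask, the catalyst vial]
4. Technician goes back to the basement with the acid flask.  [the basement: the acid flask, the fuel sample, the peroxide | the rooftop: the base flask, the catalyst vial]
5. Technician goes to the rooftop with the fuel sample and the peroxide.  [the basement: the acid flask | the rooftop: the base flask, the catalyst vial, the fuel sample, the peroxide]
6. Technician goes back to the basement with the base flask.  [the basement: the acid flask, the base flask | the rooftop: the catalyst vial, the fuel sample, the peroxide]
7. Technician goes to the rooftop with the acid flask and the base flask.  [the basement: — | the rooftop: the acid flask, the base flask, the catalyst vial, the fuel sample, the peroxide]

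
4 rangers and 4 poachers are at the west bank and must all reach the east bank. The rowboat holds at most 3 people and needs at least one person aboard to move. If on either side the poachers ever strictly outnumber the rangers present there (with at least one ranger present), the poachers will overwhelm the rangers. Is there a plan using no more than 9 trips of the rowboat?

Yes

Yes — this plan uses 9 crossings (≤ 9):
1. 2 poachers → the east bank.  (the west bank: 4R 2P; the east bank: 0R 2P)
2. 1 poacher ← the west bank.  (the west bank: 4R 3P; the east bank: 0R 1P)
3. 3 poachers → the east bank.  (the west bank: 4R 0P; the east bank: 0R 4P)
4. 1 poacher ← the west bank.  (the west bank: 4R 1P; the east bank: 0R 3P)
5. 3 rangers → the east bank.  (the west bank: 1R 1P; the east bank: 3R 3P)
6. 1 ranger and 1 poacher ← the west bank.  (the west bank: 2R 2P; the east bank: 2R 2P)
7. 2 rangers → the east bank.  (the west bank: 0R 2P; the east bank: 4R 2P)
8. 1 poacher ← the west bank.  (the west bank: 0R 3P; the east bank: 4R 1P)
9. 3 poachers → the east bank.  (the west bank: 0R 0P; the east bank: 4R 4P)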